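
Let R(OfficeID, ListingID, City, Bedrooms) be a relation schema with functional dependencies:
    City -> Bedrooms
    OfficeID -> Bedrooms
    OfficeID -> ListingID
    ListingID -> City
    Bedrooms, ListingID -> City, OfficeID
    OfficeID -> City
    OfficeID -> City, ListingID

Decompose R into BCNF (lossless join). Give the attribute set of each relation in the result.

{Bedrooms, City}; {City, ListingID, OfficeID}

Candidate keys of the original relation: {ListingID}, {OfficeID}.
Within {Bedrooms, City, ListingID, OfficeID}: {City}⁺ ∩ {Bedrooms, City, ListingID, OfficeID} = {Bedrooms, City}, not the whole set, so City -> Bedrooms violates BCNF; decompose into {Bedrooms, City} and {City, ListingID, OfficeID}.
{Bedrooms, City} has no BCNF violation.
{City, ListingID, OfficeID} has no BCNF violation.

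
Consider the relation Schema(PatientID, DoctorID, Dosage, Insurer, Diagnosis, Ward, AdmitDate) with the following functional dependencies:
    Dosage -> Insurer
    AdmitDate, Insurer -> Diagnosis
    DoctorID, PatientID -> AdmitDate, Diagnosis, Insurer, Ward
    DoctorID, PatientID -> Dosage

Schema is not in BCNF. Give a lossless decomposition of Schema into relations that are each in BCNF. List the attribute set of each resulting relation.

{AdmitDate, Diagnosis, Dosage}; {AdmitDate, DoctorID, Dosage, PatientID, Ward}; {Dosage, Insurer}

Candidate key of the original relation: {DoctorID, PatientID}.
{AdmitDate, Diagnosis, DoctorID, Dosage, Insurer, PatientID, Ward}: {Dosage} determines {Dosage, Insurer} here but is not a superkey — split on Dosage -> Insurer, giving {Dosage, Insurer} and {AdmitDate, Diagnosis, DoctorID, Dosage, PatientID, Ward}.
{Dosage, Insurer} has no BCNF violation.
{AdmitDate, Diagnosis, DoctorID, Dosage, PatientID, Ward}: {AdmitDate, Dosage} determines {AdmitDate, Diagnosis, Dosage} here but is not a superkey — split on AdmitDate, Dosage -> Diagnosis, giving {AdmitDate, Diagnosis, Dosage} and {AdmitDate, DoctorID, Dosage, PatientID, Ward}.
{AdmitDate, Diagnosis, Dosage} has no BCNF violation.
{AdmitDate, DoctorID, Dosage, PatientID, Ward} has no BCNF violation.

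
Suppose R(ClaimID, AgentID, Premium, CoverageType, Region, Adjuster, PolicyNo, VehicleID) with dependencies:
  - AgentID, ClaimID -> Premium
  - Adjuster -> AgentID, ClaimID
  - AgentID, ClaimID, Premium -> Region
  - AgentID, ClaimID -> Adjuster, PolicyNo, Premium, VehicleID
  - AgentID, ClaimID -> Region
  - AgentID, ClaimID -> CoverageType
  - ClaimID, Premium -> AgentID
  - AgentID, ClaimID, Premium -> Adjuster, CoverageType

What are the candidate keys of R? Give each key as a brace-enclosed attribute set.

Closure of {Adjuster} is {Adjuster, AgentID, ClaimID, CoverageType, PolicyNo, Premium, Region, VehicleID}, the whole schema; {Adjuster} is a candidate key.
Closure of {AgentID, ClaimID} is {Adjuster, AgentID, ClaimID, CoverageType, PolicyNo, Premium, Region, VehicleID}, the whole schema; {AgentID, ClaimID} is a candidate key.
Closure of {ClaimID, Premium} is {Adjuster, AgentID, ClaimID, CoverageType, PolicyNo, Premium, Region, VehicleID}, the whole schema; {ClaimID, Premium} is a candidate key.
These are minimal and exhaustive — every other superkey contains one of them.

{Adjuster}, {AgentID, ClaimID}, {ClaimID, Premium}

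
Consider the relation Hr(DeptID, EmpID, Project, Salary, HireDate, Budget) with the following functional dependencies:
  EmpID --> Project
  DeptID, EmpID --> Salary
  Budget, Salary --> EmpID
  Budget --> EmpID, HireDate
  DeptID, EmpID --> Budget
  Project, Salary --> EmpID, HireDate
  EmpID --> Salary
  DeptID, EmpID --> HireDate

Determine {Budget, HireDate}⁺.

Start with {Budget, HireDate}.
Budget --> EmpID, HireDate applies; add {EmpID} → now {Budget, EmpID, HireDate}.
EmpID --> Salary applies; add {Salary} → now {Budget, EmpID, HireDate, Salary}.
EmpID --> Project applies; add {Project} → now {Budget, EmpID, HireDate, Project, Salary}.
No further FD applies.

{Budget, EmpID, HireDate, Project, Salary}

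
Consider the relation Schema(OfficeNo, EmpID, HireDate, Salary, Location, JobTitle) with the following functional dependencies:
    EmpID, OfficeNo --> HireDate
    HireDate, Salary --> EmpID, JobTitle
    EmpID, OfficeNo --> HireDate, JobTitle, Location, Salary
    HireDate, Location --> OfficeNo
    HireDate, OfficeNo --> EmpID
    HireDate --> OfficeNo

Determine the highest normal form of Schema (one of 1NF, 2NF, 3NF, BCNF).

BCNF

Candidate keys: {EmpID, OfficeNo}, {HireDate}. Prime attributes: {EmpID, HireDate, OfficeNo}.
The left-hand side of every FD is a superkey, so BCNF is satisfied.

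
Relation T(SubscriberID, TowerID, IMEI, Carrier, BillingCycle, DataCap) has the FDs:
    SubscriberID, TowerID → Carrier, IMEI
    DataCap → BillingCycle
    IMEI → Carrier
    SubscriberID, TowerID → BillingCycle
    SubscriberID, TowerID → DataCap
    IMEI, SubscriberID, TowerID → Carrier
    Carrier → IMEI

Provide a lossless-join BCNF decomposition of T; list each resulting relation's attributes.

{BillingCycle, DataCap}; {Carrier, IMEI}; {DataCap, IMEI, SubscriberID, TowerID}

Candidate key of the original relation: {SubscriberID, TowerID}.
Within {BillingCycle, Carrier, DataCap, IMEI, SubscriberID, TowerID}: {DataCap}⁺ ∩ {BillingCycle, Carrier, DataCap, IMEI, SubscriberID, TowerID} = {BillingCycle, DataCap}, not the whole set, so DataCap → BillingCycle violates BCNF; decompose into {BillingCycle, DataCap} and {Carrier, DataCap, IMEI, SubscriberID, TowerID}.
{BillingCycle, DataCap} has no BCNF violation.
Within {Carrier, DataCap, IMEI, SubscriberID, TowerID}: {IMEI}⁺ ∩ {Carrier, DataCap, IMEI, SubscriberID, TowerID} = {Carrier, IMEI}, not the whole set, so IMEI → Carrier violates BCNF; decompose into {Carrier, IMEI} and {DataCap, IMEI, SubscriberID, TowerID}.
{Carrier, IMEI} has no BCNF violation.
{DataCap, IMEI, SubscriberID, TowerID} has no BCNF violation.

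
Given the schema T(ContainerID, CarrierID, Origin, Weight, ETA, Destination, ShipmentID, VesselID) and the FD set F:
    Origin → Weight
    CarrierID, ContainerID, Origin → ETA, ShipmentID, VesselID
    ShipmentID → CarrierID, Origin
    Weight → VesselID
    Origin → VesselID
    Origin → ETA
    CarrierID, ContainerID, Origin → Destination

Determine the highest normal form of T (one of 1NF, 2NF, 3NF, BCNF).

Candidate keys: {CarrierID, ContainerID, Origin}, {ContainerID, ShipmentID}. Prime attributes: {CarrierID, ContainerID, Origin, ShipmentID}.
Origin → Weight breaks BCNF: {Origin}⁺ = {ETA, Origin, VesselID, Weight}, so {Origin} is not a superkey.
Origin → Weight determines the non-prime attribute {Weight} from a non-superkey — 3NF is violated.
The proper key subset {ShipmentID} of {ContainerID, ShipmentID} determines non-prime {ETA, VesselID, Weight}, so the relation is not even in 2NF.

1NF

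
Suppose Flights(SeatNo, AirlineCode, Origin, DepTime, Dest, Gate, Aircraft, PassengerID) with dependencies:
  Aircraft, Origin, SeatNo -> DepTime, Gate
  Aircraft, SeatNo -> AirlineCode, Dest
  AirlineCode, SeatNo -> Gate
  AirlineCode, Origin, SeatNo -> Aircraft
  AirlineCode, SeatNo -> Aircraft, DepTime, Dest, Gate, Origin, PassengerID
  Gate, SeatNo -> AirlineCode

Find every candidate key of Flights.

{Aircraft, SeatNo}, {AirlineCode, SeatNo}, {Gate, SeatNo}

No FD produces {SeatNo}, so it must be in every candidate key.
{Aircraft, SeatNo}⁺ = {Aircraft, AirlineCode, DepTime, Dest, Gate, Origin, PassengerID, SeatNo}, which is every attribute, so {Aircraft, SeatNo} is a candidate key.
{AirlineCode, SeatNo}⁺ = {Aircraft, AirlineCode, DepTime, Dest, Gate, Origin, PassengerID, SeatNo}, which is every attribute, so {AirlineCode, SeatNo} is a candidate key.
{Gate, SeatNo}⁺ = {Aircraft, AirlineCode, DepTime, Dest, Gate, Origin, PassengerID, SeatNo}, which is every attribute, so {Gate, SeatNo} is a candidate key.
These are minimal and exhaustive — every other superkey contains one of them.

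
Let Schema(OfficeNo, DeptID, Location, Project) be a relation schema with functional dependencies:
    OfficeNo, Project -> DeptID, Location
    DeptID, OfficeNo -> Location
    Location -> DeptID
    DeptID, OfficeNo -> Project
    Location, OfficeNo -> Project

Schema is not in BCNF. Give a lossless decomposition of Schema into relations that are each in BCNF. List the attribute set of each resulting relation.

{DeptID, Location}; {Location, OfficeNo, Project}

Candidate keys of the original relation: {DeptID, OfficeNo}, {Location, OfficeNo}, {OfficeNo, Project}.
Within {DeptID, Location, OfficeNo, Project}: {Location}⁺ ∩ {DeptID, Location, OfficeNo, Project} = {DeptID, Location}, not the whole set, so Location -> DeptID violates BCNF; decompose into {DeptID, Location} and {Location, OfficeNo, Project}.
{DeptID, Location}: every determinant is a superkey — BCNF.
{Location, OfficeNo, Project}: every determinant is a superkey — BCNF.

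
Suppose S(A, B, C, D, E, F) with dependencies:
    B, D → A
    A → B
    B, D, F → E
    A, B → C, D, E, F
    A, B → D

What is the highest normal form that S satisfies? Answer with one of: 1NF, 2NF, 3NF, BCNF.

Candidate keys: {A}, {B, D}. Prime attributes: {A, B, D}.
The left-hand side of every FD is a superkey, so BCNF is satisfied.

BCNF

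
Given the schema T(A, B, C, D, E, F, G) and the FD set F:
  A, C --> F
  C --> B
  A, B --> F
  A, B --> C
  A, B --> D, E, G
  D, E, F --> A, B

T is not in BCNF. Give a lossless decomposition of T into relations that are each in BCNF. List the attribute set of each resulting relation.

{A, C, D, E, F, G}; {B, C}

Candidate keys of the original relation: {A, B}, {A, C}, {D, E, F}.
{A, B, C, D, E, F, G}: {C} determines {B, C} here but is not a superkey — split on C --> B, giving {B, C} and {A, C, D, E, F, G}.
{B, C} is in BCNF.
{A, C, D, E, F, G} is in BCNF.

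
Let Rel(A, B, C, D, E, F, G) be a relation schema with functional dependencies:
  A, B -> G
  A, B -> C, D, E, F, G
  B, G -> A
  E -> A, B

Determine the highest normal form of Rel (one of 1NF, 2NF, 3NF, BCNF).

BCNF

Candidate keys: {A, B}, {B, G}, {E}. Prime attributes: {A, B, E, G}.
Every FD has a superkey on the left, so the relation is in BCNF.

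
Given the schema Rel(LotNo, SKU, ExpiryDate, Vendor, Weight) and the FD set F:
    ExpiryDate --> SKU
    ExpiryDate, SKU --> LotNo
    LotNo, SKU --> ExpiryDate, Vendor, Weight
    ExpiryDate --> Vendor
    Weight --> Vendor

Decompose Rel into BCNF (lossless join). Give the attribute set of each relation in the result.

{ExpiryDate, LotNo, SKU, Weight}; {Vendor, Weight}

Candidate keys of the original relation: {ExpiryDate}, {LotNo, SKU}.
{ExpiryDate, LotNo, SKU, Vendor, Weight}: {Weight} determines {Vendor, Weight} here but is not a superkey — split on Weight --> Vendor, giving {Vendor, Weight} and {ExpiryDate, LotNo, SKU, Weight}.
{Vendor, Weight} is in BCNF.
{ExpiryDate, LotNo, SKU, Weight} is in BCNF.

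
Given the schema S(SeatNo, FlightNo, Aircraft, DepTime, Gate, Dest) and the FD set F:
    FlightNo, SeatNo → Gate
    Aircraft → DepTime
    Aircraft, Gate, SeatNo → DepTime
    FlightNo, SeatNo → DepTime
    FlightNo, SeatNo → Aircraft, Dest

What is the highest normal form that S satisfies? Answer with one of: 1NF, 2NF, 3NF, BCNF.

Candidate key: {FlightNo, SeatNo}. Prime attributes: {FlightNo, SeatNo}.
Aircraft → DepTime: {Aircraft}⁺ = {Aircraft, DepTime}, which is not all of the attributes, so the left side is not a superkey — BCNF is violated.
Aircraft → DepTime determines the non-prime attribute {DepTime} from a non-superkey — 3NF is violated.
Checking every proper subset of each key, none determines a non-prime attribute — 2NF is satisfied.

2NF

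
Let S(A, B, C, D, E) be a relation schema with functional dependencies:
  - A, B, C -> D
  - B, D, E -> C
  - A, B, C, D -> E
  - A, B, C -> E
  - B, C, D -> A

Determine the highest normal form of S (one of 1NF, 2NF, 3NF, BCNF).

BCNF

Candidate keys: {A, B, C}, {B, C, D}, {B, D, E}. Prime attributes: {A, B, C, D, E}.
The left-hand side of every FD is a superkey, so BCNF is satisfied.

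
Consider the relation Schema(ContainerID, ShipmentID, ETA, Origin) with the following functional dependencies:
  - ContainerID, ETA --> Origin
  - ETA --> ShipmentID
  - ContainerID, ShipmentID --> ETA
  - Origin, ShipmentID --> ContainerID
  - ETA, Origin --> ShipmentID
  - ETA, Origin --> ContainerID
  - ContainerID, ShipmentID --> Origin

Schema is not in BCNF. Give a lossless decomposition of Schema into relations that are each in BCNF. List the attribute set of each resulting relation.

{ContainerID, ETA, Origin}; {ETA, ShipmentID}

Candidate keys of the original relation: {ContainerID, ETA}, {ContainerID, ShipmentID}, {ETA, Origin}, {Origin, ShipmentID}.
Within {ContainerID, ETA, Origin, ShipmentID}: {ETA}⁺ ∩ {ContainerID, ETA, Origin, ShipmentID} = {ETA, ShipmentID}, not the whole set, so ETA --> ShipmentID violates BCNF; decompose into {ETA, ShipmentID} and {ContainerID, ETA, Origin}.
{ETA, ShipmentID} has no BCNF violation.
{ContainerID, ETA, Origin} has no BCNF violation.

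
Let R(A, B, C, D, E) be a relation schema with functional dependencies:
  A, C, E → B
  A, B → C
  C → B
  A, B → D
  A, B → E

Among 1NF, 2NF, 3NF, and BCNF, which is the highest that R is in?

Candidate keys: {A, B}, {A, C}. Prime attributes: {A, B, C}.
For C → B we have {C}⁺ = {B, C}; {C} is not a superkey, so BCNF fails.
Its right-hand attributes {B} are all prime, as are those of every other non-superkey FD — the relation is in 3NF.

3NF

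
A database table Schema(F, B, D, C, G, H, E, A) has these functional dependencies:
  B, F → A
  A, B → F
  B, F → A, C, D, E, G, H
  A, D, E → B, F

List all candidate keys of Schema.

{A, B}, {A, D, E}, {B, F}

{A, B}⁺ = {A, B, C, D, E, F, G, H} — all of the relation — so {A, B} is a candidate key.
{B, F}⁺ = {A, B, C, D, E, F, G, H} — all of the relation — so {B, F} is a candidate key.
{A, D, E}⁺ = {A, B, C, D, E, F, G, H} — all of the relation — so {A, D, E} is a candidate key.
Any other superkey properly contains one of these, so there are no further candidate keys.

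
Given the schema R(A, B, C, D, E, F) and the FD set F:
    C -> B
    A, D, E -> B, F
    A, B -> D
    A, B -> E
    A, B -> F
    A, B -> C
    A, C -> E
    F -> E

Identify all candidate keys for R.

No FD produces {A}, so it must be in every candidate key.
{A, B}⁺ = {A, B, C, D, E, F} — all of the relation — so {A, B} is a candidate key.
{A, C}⁺ = {A, B, C, D, E, F} — all of the relation — so {A, C} is a candidate key.
{A, D, E}⁺ = {A, B, C, D, E, F} — all of the relation — so {A, D, E} is a candidate key.
{A, D, F}⁺ = {A, B, C, D, E, F} — all of the relation — so {A, D, F} is a candidate key.
Any other superkey properly contains one of these, so there are no further candidate keys.

{A, B}, {A, C}, {A, D, E}, {A, D, F}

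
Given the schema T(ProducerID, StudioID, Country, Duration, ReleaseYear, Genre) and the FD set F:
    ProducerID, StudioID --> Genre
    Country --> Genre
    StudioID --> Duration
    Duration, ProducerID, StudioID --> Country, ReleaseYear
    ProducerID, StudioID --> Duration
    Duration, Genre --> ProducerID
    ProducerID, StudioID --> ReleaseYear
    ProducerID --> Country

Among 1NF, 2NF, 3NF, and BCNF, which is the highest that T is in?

1NF

Candidate keys: {Country, StudioID}, {Genre, StudioID}, {ProducerID, StudioID}. Prime attributes: {Country, Genre, ProducerID, StudioID}.
Country --> Genre: {Country}⁺ = {Country, Genre}, which is not all of the attributes, so the left side is not a superkey — BCNF is violated.
Because {Duration} is non-prime and the left side of StudioID --> Duration is not a superkey, the relation is not in 3NF.
The proper key subset {StudioID} of {Country, StudioID} determines non-prime {Duration}, so the relation is not even in 2NF.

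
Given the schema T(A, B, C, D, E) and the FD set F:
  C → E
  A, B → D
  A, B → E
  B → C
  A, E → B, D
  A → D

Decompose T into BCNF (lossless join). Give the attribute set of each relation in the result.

Candidate keys of the original relation: {A, B}, {A, C}, {A, E}.
{A, B, C, D, E}: {C} determines {C, E} here but is not a superkey — split on C → E, giving {C, E} and {A, B, C, D}.
{C, E}: every determinant is a superkey — BCNF.
{A, B, C, D}: {B} determines {B, C} here but is not a superkey — split on B → C, giving {B, C} and {A, B, D}.
{B, C}: every determinant is a superkey — BCNF.
{A, B, D}: {A} determines {A, D} here but is not a superkey — split on A → D, giving {A, D} and {A, B}.
{A, D}: every determinant is a superkey — BCNF.
{A, B}: every determinant is a superkey — BCNF.

{A, B}; {A, D}; {B, C}; {C, E}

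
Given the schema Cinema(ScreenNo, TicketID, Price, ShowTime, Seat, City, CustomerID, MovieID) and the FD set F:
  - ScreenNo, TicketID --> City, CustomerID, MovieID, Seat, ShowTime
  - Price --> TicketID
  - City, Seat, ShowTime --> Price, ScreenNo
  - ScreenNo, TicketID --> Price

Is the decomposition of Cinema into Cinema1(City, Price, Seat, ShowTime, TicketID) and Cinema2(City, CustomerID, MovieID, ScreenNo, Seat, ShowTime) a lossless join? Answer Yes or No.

Yes

Cinema1 ∩ Cinema2 = {City, Seat, ShowTime}; its closure under F is {City, CustomerID, MovieID, Price, ScreenNo, Seat, ShowTime, TicketID}.
This includes all of Cinema1, so the common attributes are a superkey of Cinema1 — the join is lossless.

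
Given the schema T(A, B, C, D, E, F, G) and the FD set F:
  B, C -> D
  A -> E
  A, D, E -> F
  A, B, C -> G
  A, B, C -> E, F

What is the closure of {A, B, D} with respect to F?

{A, B, D, E, F}

Start with {A, B, D}.
A -> E applies; add {E} → now {A, B, D, E}.
A, D, E -> F applies; add {F} → now {A, B, D, E, F}.
No further FD applies.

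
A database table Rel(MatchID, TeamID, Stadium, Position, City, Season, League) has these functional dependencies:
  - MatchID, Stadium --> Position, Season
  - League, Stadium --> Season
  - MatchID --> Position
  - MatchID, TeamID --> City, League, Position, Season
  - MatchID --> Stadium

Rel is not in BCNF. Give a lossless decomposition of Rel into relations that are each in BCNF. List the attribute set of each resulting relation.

Candidate key of the original relation: {MatchID, TeamID}.
Within {City, League, MatchID, Position, Season, Stadium, TeamID}: {MatchID, Stadium}⁺ ∩ {City, League, MatchID, Position, Season, Stadium, TeamID} = {MatchID, Position, Season, Stadium}, not the whole set, so MatchID, Stadium --> Position, Season violates BCNF; decompose into {MatchID, Position, Season, Stadium} and {City, League, MatchID, Stadium, TeamID}.
{MatchID, Position, Season, Stadium} has no BCNF violation.
Within {City, League, MatchID, Stadium, TeamID}: {MatchID}⁺ ∩ {City, League, MatchID, Stadium, TeamID} = {MatchID, Stadium}, not the whole set, so MatchID --> Stadium violates BCNF; decompose into {MatchID, Stadium} and {City, League, MatchID, TeamID}.
{MatchID, Stadium} has no BCNF violation.
{City, League, MatchID, TeamID} has no BCNF violation.

{City, League, MatchID, TeamID}; {MatchID, Position, Season, Stadium}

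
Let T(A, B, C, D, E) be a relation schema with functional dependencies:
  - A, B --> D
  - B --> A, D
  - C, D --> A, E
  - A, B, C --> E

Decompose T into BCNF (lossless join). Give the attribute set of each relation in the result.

{A, B, D}; {B, C, E}

Candidate key of the original relation: {B, C}.
Within {A, B, C, D, E}: {A, B}⁺ ∩ {A, B, C, D, E} = {A, B, D}, not the whole set, so A, B --> D violates BCNF; decompose into {A, B, D} and {A, B, C, E}.
{A, B, D}: every determinant is a superkey — BCNF.
Within {A, B, C, E}: {B}⁺ ∩ {A, B, C, E} = {A, B}, not the whole set, so B --> A violates BCNF; decompose into {A, B} and {B, C, E}.
{A, B}: every determinant is a superkey — BCNF.
{B, C, E}: every determinant is a superkey — BCNF.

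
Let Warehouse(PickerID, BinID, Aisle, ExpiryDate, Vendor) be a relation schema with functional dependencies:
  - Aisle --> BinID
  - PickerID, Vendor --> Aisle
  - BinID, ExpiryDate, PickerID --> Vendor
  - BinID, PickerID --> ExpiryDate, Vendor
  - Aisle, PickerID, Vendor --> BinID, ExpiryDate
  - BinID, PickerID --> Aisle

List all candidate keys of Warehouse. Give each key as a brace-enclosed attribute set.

{Aisle, PickerID}, {BinID, PickerID}, {PickerID, Vendor}

Attributes never on any right-hand side: {PickerID} — every candidate key must contain it.
{Aisle, PickerID}⁺ = {Aisle, BinID, ExpiryDate, PickerID, Vendor} — all of the relation — so {Aisle, PickerID} is a candidate key.
{BinID, PickerID}⁺ = {Aisle, BinID, ExpiryDate, PickerID, Vendor} — all of the relation — so {BinID, PickerID} is a candidate key.
{PickerID, Vendor}⁺ = {Aisle, BinID, ExpiryDate, PickerID, Vendor} — all of the relation — so {PickerID, Vendor} is a candidate key.
Any other superkey properly contains one of these, so there are no further candidate keys.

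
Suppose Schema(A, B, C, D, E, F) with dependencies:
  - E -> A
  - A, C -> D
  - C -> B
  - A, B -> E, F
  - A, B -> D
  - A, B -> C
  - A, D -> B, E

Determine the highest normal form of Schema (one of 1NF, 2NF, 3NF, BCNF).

Candidate keys: {A, B}, {A, C}, {A, D}, {B, E}, {C, E}, {D, E}. Prime attributes: {A, B, C, D, E}.
For E -> A we have {E}⁺ = {A, E}; {E} is not a superkey, so BCNF fails.
Its right-hand attributes {A} are all prime, as are those of every other non-superkey FD — the relation is in 3NF.

3NF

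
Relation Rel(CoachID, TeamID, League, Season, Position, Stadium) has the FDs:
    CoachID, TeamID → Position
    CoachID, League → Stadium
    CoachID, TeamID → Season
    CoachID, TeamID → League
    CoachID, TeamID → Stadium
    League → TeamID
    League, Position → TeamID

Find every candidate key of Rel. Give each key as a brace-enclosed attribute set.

{CoachID, League}, {CoachID, TeamID}

No FD produces {CoachID}, so it must be in every candidate key.
{CoachID, League} is a candidate key since {CoachID, League}⁺ = {CoachID, League, Position, Season, Stadium, TeamID} covers every attribute.
{CoachID, TeamID} is a candidate key since {CoachID, TeamID}⁺ = {CoachID, League, Position, Season, Stadium, TeamID} covers every attribute.
Any other superkey properly contains one of these, so there are no further candidate keys.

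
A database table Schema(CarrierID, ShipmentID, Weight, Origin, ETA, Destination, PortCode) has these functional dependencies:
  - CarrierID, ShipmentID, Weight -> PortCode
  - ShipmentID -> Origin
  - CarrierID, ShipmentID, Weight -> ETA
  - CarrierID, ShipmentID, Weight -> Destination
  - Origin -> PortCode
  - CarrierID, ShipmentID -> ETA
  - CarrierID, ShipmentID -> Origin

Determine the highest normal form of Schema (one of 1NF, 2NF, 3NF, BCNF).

Candidate key: {CarrierID, ShipmentID, Weight}. Prime attributes: {CarrierID, ShipmentID, Weight}.
ShipmentID -> Origin: {ShipmentID}⁺ = {Origin, PortCode, ShipmentID}, which is not all of the attributes, so the left side is not a superkey — BCNF is violated.
ShipmentID -> Origin determines the non-prime attribute {Origin} from a non-superkey — 3NF is violated.
The proper key subset {ShipmentID} of {CarrierID, ShipmentID, Weight} determines non-prime {Origin, PortCode}, so the relation is not even in 2NF.

1NF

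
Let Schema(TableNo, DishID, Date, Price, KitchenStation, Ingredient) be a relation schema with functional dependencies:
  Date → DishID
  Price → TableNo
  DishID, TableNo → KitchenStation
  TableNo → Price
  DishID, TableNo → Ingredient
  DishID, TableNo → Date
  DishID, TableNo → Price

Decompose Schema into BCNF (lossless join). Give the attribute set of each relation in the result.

{Date, DishID}; {Date, Ingredient, KitchenStation, Price}; {Price, TableNo}

Candidate keys of the original relation: {Date, Price}, {Date, TableNo}, {DishID, Price}, {DishID, TableNo}.
Within {Date, DishID, Ingredient, KitchenStation, Price, TableNo}: {Date}⁺ ∩ {Date, DishID, Ingredient, KitchenStation, Price, TableNo} = {Date, DishID}, not the whole set, so Date → DishID violates BCNF; decompose into {Date, DishID} and {Date, Ingredient, KitchenStation, Price, TableNo}.
{Date, DishID}: every determinant is a superkey — BCNF.
Within {Date, Ingredient, KitchenStation, Price, TableNo}: {Price}⁺ ∩ {Date, Ingredient, KitchenStation, Price, TableNo} = {Price, TableNo}, not the whole set, so Price → TableNo violates BCNF; decompose into {Price, TableNo} and {Date, Ingredient, KitchenStation, Price}.
{Price, TableNo}: every determinant is a superkey — BCNF.
{Date, Ingredient, KitchenStation, Price}: every determinant is a superkey — BCNF.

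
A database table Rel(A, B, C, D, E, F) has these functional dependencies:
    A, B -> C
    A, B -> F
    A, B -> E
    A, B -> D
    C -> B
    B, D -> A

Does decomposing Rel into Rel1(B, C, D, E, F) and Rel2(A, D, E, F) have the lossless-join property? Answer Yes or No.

No

Rel1 ∩ Rel2 = {D, E, F}; its closure under F is {D, E, F}.
Neither Rel1 nor Rel2 is contained in that closure, so the decomposition is lossy.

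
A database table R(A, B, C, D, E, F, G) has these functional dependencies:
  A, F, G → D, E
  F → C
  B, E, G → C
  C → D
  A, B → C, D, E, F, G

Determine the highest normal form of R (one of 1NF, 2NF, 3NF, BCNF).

2NF

Candidate key: {A, B}. Prime attributes: {A, B}.
For A, F, G → D, E we have {A, F, G}⁺ = {A, C, D, E, F, G}; {A, F, G} is not a superkey, so BCNF fails.
A, F, G → D, E determines the non-prime attributes {D, E} from a non-superkey — 3NF is violated.
Checking every proper subset of each key, none determines a non-prime attribute — 2NF is satisfied.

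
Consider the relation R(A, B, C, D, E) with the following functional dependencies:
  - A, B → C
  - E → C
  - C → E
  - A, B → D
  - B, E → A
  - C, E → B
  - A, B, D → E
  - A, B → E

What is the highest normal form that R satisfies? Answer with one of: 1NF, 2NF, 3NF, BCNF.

Candidate keys: {A, B}, {C}, {E}. Prime attributes: {A, B, C, E}.
Every FD has a superkey on the left, so the relation is in BCNF.

BCNF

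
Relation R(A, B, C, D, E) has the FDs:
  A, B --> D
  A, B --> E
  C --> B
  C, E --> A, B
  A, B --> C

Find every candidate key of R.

{A, B} is a candidate key since {A, B}⁺ = {A, B, C, D, E} covers every attribute.
{A, C} is a candidate key since {A, C}⁺ = {A, B, C, D, E} covers every attribute.
{C, E} is a candidate key since {C, E}⁺ = {A, B, C, D, E} covers every attribute.
These are minimal and exhaustive — every other superkey contains one of them.

{A, B}, {A, C}, {C, E}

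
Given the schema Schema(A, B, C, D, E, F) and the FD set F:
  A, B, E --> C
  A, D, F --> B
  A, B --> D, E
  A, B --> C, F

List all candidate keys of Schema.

{A, B}, {A, D, F}

No FD produces {A}, so it must be in every candidate key.
{A, B}⁺ = {A, B, C, D, E, F} — all of the relation — so {A, B} is a candidate key.
{A, D, F}⁺ = {A, B, C, D, E, F} — all of the relation — so {A, D, F} is a candidate key.
No proper subset of any of these is a key, and no other minimal superkey exists.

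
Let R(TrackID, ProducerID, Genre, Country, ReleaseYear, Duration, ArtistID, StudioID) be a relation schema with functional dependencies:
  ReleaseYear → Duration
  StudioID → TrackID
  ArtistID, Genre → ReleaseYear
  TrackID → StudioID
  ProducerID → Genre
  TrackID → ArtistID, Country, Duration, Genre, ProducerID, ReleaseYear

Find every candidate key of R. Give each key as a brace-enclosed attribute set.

Closure of {StudioID} is {ArtistID, Country, Duration, Genre, ProducerID, ReleaseYear, StudioID, TrackID}, the whole schema; {StudioID} is a candidate key.
Closure of {TrackID} is {ArtistID, Country, Duration, Genre, ProducerID, ReleaseYear, StudioID, TrackID}, the whole schema; {TrackID} is a candidate key.
No proper subset of any of these is a key, and no other minimal superkey exists.

{StudioID}, {TrackID}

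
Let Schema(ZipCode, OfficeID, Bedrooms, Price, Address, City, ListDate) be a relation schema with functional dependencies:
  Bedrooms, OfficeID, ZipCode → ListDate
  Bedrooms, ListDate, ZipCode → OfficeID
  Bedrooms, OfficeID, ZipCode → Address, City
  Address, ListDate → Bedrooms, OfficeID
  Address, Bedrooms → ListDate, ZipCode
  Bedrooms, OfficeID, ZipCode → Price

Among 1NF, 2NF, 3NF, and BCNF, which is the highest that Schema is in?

BCNF

Candidate keys: {Address, Bedrooms}, {Address, ListDate}, {Bedrooms, ListDate, ZipCode}, {Bedrooms, OfficeID, ZipCode}. Prime attributes: {Address, Bedrooms, ListDate, OfficeID, ZipCode}.
The left-hand side of every FD is a superkey, so BCNF is satisfied.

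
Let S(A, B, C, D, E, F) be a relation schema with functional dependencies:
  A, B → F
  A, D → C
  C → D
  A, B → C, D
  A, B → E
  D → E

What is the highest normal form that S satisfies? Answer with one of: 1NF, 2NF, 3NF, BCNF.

Candidate key: {A, B}. Prime attributes: {A, B}.
For A, D → C we have {A, D}⁺ = {A, C, D, E}; {A, D} is not a superkey, so BCNF fails.
Because {C} is non-prime and the left side of A, D → C is not a superkey, the relation is not in 3NF.
No non-prime attribute depends on a proper subset of any candidate key, so 2NF holds.

2NF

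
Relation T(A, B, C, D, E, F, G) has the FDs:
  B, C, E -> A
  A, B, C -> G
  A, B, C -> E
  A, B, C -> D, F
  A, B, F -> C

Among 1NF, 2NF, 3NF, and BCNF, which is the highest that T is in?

BCNF

Candidate keys: {A, B, C}, {A, B, F}, {B, C, E}. Prime attributes: {A, B, C, E, F}.
Every FD has a superkey on the left, so the relation is in BCNF.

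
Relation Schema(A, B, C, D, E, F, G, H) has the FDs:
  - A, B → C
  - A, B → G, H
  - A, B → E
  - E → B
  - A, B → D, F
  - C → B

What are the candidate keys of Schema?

Attributes never on any right-hand side: {A} — every candidate key must contain it.
Closure of {A, B} is {A, B, C, D, E, F, G, H}, the whole schema; {A, B} is a candidate key.
Closure of {A, C} is {A, B, C, D, E, F, G, H}, the whole schema; {A, C} is a candidate key.
Closure of {A, E} is {A, B, C, D, E, F, G, H}, the whole schema; {A, E} is a candidate key.
No proper subset of any of these is a key, and no other minimal superkey exists.

{A, B}, {A, C}, {A, E}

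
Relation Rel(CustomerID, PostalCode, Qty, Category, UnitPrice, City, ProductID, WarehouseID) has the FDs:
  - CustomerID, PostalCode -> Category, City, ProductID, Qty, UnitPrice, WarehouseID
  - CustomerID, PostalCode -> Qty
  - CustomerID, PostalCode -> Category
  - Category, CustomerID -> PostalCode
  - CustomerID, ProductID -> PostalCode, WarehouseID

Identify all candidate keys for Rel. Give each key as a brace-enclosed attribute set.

{Category, CustomerID}, {CustomerID, PostalCode}, {CustomerID, ProductID}

Attributes never on any right-hand side: {CustomerID} — every candidate key must contain it.
{Category, CustomerID}⁺ = {Category, City, CustomerID, PostalCode, ProductID, Qty, UnitPrice, WarehouseID}, which is every attribute, so {Category, CustomerID} is a candidate key.
{CustomerID, PostalCode}⁺ = {Category, City, CustomerID, PostalCode, ProductID, Qty, UnitPrice, WarehouseID}, which is every attribute, so {CustomerID, PostalCode} is a candidate key.
{CustomerID, ProductID}⁺ = {Category, City, CustomerID, PostalCode, ProductID, Qty, UnitPrice, WarehouseID}, which is every attribute, so {CustomerID, ProductID} is a candidate key.
Any other superkey properly contains one of these, so there are no further candidate keys.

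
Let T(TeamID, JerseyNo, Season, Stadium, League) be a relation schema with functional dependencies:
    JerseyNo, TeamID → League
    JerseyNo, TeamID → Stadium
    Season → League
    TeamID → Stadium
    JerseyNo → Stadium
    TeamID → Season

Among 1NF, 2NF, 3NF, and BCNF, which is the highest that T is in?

1NF

Candidate key: {JerseyNo, TeamID}. Prime attributes: {JerseyNo, TeamID}.
For Season → League we have {Season}⁺ = {League, Season}; {Season} is not a superkey, so BCNF fails.
Season → League has non-prime {League} on the right and a non-superkey on the left, so 3NF fails.
Since {JerseyNo} ⊂ {JerseyNo, TeamID} and {JerseyNo}⁺ ⊇ {Stadium} with {Stadium} non-prime, there is a partial dependency; 2NF fails.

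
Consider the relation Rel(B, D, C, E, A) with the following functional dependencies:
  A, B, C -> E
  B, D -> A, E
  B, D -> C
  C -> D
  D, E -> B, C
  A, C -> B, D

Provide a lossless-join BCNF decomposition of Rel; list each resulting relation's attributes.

{A, B, C, E}; {C, D}

Candidate keys of the original relation: {A, C}, {B, C}, {B, D}, {C, E}, {D, E}.
Within {A, B, C, D, E}: {C}⁺ ∩ {A, B, C, D, E} = {C, D}, not the whole set, so C -> D violates BCNF; decompose into {C, D} and {A, B, C, E}.
{C, D} is in BCNF.
{A, B, C, E} is in BCNF.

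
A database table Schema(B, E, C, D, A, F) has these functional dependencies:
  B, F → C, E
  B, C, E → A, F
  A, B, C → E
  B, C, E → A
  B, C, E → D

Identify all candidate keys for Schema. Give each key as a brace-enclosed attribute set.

Attributes never on any right-hand side: {B} — every candidate key must contain it.
Closure of {B, F} is {A, B, C, D, E, F}, the whole schema; {B, F} is a candidate key.
Closure of {A, B, C} is {A, B, C, D, E, F}, the whole schema; {A, B, C} is a candidate key.
Closure of {B, C, E} is {A, B, C, D, E, F}, the whole schema; {B, C, E} is a candidate key.
Any other superkey properly contains one of these, so there are no further candidate keys.

{A, B, C}, {B, C, E}, {B, F}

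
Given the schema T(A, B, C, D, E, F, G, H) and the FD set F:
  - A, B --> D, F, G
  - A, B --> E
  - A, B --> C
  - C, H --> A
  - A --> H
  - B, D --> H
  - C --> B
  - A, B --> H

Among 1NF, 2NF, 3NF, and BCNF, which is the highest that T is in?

Candidate keys: {A, B}, {A, C}, {C, D}, {C, H}. Prime attributes: {A, B, C, D, H}.
A --> H: {A}⁺ = {A, H}, which is not all of the attributes, so the left side is not a superkey — BCNF is violated.
Since {H} ⊆ prime attributes and every other non-superkey FD also has a prime right side, the schema is in 3NF.

3NF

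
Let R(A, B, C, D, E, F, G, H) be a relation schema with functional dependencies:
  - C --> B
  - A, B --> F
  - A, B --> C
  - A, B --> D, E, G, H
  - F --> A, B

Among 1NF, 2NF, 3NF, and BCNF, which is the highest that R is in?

3NF

Candidate keys: {A, B}, {A, C}, {F}. Prime attributes: {A, B, C, F}.
C --> B: {C}⁺ = {B, C}, which is not all of the attributes, so the left side is not a superkey — BCNF is violated.
But every attribute on its right side ({B}) is prime, and the same holds for every other non-superkey FD, so 3NF still holds.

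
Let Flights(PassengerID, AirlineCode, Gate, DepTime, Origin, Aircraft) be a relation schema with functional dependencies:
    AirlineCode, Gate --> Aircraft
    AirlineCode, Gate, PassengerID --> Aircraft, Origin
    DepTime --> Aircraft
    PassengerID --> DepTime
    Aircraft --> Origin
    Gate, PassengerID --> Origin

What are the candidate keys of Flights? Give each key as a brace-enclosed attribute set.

{AirlineCode, Gate, PassengerID} never appear on the right of any FD, so every key must include all of them.
{AirlineCode, Gate, PassengerID}⁺ = {Aircraft, AirlineCode, DepTime, Gate, Origin, PassengerID} — all of the relation — so {AirlineCode, Gate, PassengerID} is a candidate key.
Every other attribute set either contains this one or has a smaller closure.

{AirlineCode, Gate, PassengerID}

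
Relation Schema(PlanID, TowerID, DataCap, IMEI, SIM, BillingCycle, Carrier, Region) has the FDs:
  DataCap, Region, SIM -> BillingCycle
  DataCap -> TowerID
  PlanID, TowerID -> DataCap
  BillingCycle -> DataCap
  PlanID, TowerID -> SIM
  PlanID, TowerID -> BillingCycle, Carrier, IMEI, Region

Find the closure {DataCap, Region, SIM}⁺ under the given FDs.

Start with {DataCap, Region, SIM}.
DataCap, Region, SIM -> BillingCycle applies; add {BillingCycle} → now {BillingCycle, DataCap, Region, SIM}.
DataCap -> TowerID applies; add {TowerID} → now {BillingCycle, DataCap, Region, SIM, TowerID}.
No further FD applies.

{BillingCycle, DataCap, Region, SIM, TowerID}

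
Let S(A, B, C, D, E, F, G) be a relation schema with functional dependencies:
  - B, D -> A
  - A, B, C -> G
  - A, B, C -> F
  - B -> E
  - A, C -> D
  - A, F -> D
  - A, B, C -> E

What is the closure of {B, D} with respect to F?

Start with {B, D}.
B, D -> A applies; add {A} → now {A, B, D}.
B -> E applies; add {E} → now {A, B, D, E}.
No further FD applies.

{A, B, D, E}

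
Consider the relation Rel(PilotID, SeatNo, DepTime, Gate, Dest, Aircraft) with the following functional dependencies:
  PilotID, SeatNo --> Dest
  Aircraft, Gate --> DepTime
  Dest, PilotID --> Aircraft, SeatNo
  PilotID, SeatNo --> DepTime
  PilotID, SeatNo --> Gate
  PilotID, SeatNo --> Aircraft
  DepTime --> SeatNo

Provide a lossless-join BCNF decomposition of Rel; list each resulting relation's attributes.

{Aircraft, DepTime, Gate}; {Aircraft, Dest, Gate, PilotID}; {DepTime, SeatNo}

Candidate keys of the original relation: {Aircraft, Gate, PilotID}, {DepTime, PilotID}, {Dest, PilotID}, {PilotID, SeatNo}.
In {Aircraft, DepTime, Dest, Gate, PilotID, SeatNo}, {Aircraft, Gate} is not a superkey ({Aircraft, Gate}⁺ restricted to this set is {Aircraft, DepTime, Gate, SeatNo}), so split on Aircraft, Gate --> DepTime, SeatNo into {Aircraft, DepTime, Gate, SeatNo} and {Aircraft, Dest, Gate, PilotID}.
In {Aircraft, DepTime, Gate, SeatNo}, {DepTime} is not a superkey ({DepTime}⁺ restricted to this set is {DepTime, SeatNo}), so split on DepTime --> SeatNo into {DepTime, SeatNo} and {Aircraft, DepTime, Gate}.
{DepTime, SeatNo} is in BCNF.
{Aircraft, DepTime, Gate} is in BCNF.
{Aircraft, Dest, Gate, PilotID} is in BCNF.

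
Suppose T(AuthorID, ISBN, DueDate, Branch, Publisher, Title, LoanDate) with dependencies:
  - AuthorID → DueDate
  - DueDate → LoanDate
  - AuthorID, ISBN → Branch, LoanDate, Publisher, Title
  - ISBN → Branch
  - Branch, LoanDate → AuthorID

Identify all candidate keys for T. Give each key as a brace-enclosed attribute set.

{AuthorID, ISBN}, {DueDate, ISBN}, {ISBN, LoanDate}

No FD produces {ISBN}, so it must be in every candidate key.
{AuthorID, ISBN}⁺ = {AuthorID, Branch, DueDate, ISBN, LoanDate, Publisher, Title} — all of the relation — so {AuthorID, ISBN} is a candidate key.
{DueDate, ISBN}⁺ = {AuthorID, Branch, DueDate, ISBN, LoanDate, Publisher, Title} — all of the relation — so {DueDate, ISBN} is a candidate key.
{ISBN, LoanDate}⁺ = {AuthorID, Branch, DueDate, ISBN, LoanDate, Publisher, Title} — all of the relation — so {ISBN, LoanDate} is a candidate key.
These are minimal and exhaustive — every other superkey contains one of them.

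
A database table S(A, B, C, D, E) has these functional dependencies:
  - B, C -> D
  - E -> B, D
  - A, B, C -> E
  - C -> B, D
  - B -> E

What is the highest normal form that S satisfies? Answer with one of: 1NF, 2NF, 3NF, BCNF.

Candidate key: {A, C}. Prime attributes: {A, C}.
B, C -> D breaks BCNF: {B, C}⁺ = {B, C, D, E}, so {B, C} is not a superkey.
B, C -> D has non-prime {D} on the right and a non-superkey on the left, so 3NF fails.
{C} is a proper subset of the key {A, C}, and {C}⁺ contains the non-prime attributes {B, D, E} — a partial dependency, so 2NF is violated.

1NF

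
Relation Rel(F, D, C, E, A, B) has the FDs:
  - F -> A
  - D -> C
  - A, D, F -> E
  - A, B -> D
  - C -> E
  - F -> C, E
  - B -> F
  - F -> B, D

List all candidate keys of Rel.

Closure of {B} is {A, B, C, D, E, F}, the whole schema; {B} is a candidate key.
Closure of {F} is {A, B, C, D, E, F}, the whole schema; {F} is a candidate key.
These are minimal and exhaustive — every other superkey contains one of them.

{B}, {F}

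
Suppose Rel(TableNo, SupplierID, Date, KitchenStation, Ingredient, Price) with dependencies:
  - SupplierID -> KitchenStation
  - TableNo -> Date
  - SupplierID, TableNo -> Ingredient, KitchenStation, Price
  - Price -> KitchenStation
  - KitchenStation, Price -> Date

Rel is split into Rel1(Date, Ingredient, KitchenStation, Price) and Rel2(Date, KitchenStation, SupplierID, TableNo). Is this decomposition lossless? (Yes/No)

Rel1 ∩ Rel2 = {Date, KitchenStation}; its closure under F is {Date, KitchenStation}.
The closure covers neither Rel1 nor Rel2 entirely; the join is not lossless.

No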